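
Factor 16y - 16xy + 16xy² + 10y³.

16y - 16xy + 16xy² + 10y³
= 2(8y - 8xy + 8xy² + 5y³)    [factor out 2]
= 2y(8 - 8x + 8xy + 5y²)    [factor out y]

2y(8 - 8x + 8xy + 5y²)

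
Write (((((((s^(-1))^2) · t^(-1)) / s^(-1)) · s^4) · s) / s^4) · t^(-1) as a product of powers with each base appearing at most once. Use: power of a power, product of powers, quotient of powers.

t^(-2)

(((((((s^(-1))^2) · t^(-1)) / s^(-1)) · s^4) · s) / s^4) · t^(-1)
= (((((s^(-2) · t^(-1)) / s^(-1)) · s^4) · s) / s^4) · t^(-1)    [power of a power]
= t^(-2)    [quotient of powers; product of powers]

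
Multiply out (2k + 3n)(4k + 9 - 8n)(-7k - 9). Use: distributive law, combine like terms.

-56k^3 - 198k^2 - 162k + 28k^2n - 153kn - 243n + 168kn^2 + 216n^2

(2k + 3n)(4k + 9 - 8n)(-7k - 9)
= (8k^2 + 18k - 16kn + 12kn + 27n - 24n^2)(-7k - 9)    [distributive law]
= (8k^2 + 18k - 4kn + 27n - 24n^2)(-7k - 9)    [combine like terms]
= -56k^3 - 72k^2 - 126k^2 - 162k + 28k^2n + 36kn - 189kn - 243n + 168kn^2 + 216n^2    [distributive law]
= -56k^3 - 198k^2 - 162k + 28k^2n - 153kn - 243n + 168kn^2 + 216n^2    [combine like terms]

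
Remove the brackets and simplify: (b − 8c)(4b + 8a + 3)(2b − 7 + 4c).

8b³ − 22b² − 48b²c + 16ab² − 56ab − 96abc − 21b + 188bc − 128bc² + 448ac − 256ac² + 168c − 96c²

(b − 8c)(4b + 8a + 3)(2b − 7 + 4c)
= (4b² + 8ab + 3b − 32bc − 64ac − 24c)(2b − 7 + 4c)    [distributive law]
= 8b³ − 28b² + 16b²c + 16ab² − 56ab + 32abc + 6b² − 21b + 12bc − 64b²c + 224bc − 128bc² − 128abc + 448ac − 256ac² − 48bc + 168c − 96c²    [distributive law]
= 8b³ − 22b² − 48b²c + 16ab² − 56ab − 96abc − 21b + 188bc − 128bc² + 448ac − 256ac² + 168c − 96c²    [combine like terms]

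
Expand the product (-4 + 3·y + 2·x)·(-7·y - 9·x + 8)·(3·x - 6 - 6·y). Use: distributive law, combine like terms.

90·x·y - 120·y - 186·y^2 + 264·x^2 - 408·x + 192 + 183·x·y^2 + 126·y^3 - 15·x^2·y - 54·x^3

(-4 + 3·y + 2·x)·(-7·y - 9·x + 8)·(3·x - 6 - 6·y)
= (28·y + 36·x - 32 - 21·y^2 - 27·x·y + 24·y - 14·x·y - 18·x^2 + 16·x)·(3·x - 6 - 6·y)    [distributive law]
= (52·y + 52·x - 32 - 21·y^2 - 41·x·y - 18·x^2)·(3·x - 6 - 6·y)    [combine like terms]
= 156·x·y - 312·y - 312·y^2 + 156·x^2 - 312·x - 312·x·y - 96·x + 192 + 192·y - 63·x·y^2 + 126·y^2 + 126·y^3 - 123·x^2·y + 246·x·y + 246·x·y^2 - 54·x^3 + 108·x^2 + 108·x^2·y    [distributive law]
= 90·x·y - 120·y - 186·y^2 + 264·x^2 - 408·x + 192 + 183·x·y^2 + 126·y^3 - 15·x^2·y - 54·x^3    [combine like terms]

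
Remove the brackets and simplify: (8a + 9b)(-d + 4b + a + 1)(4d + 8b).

(8a + 9b)(-d + 4b + a + 1)(4d + 8b)
= (-8ad + 32ab + 8a² + 8a - 9bd + 36b² + 9ab + 9b)(4d + 8b)    [distributive law]
= (-8ad + 41ab + 8a² + 8a - 9bd + 36b² + 9b)(4d + 8b)    [combine like terms]
= -32ad² - 64abd + 164abd + 328ab² + 32a²d + 64a²b + 32ad + 64ab - 36bd² - 72b²d + 144b²d + 288b³ + 36bd + 72b²    [distributive law]
= -32ad² + 100abd + 328ab² + 32a²d + 64a²b + 32ad + 64ab - 36bd² + 72b²d + 288b³ + 36bd + 72b²    [combine like terms]

-32ad² + 100abd + 328ab² + 32a²d + 64a²b + 32ad + 64ab - 36bd² + 72b²d + 288b³ + 36bd + 72b²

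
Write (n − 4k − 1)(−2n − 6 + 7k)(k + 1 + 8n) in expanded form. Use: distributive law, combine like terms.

118kn^2 − 34n^2 − 16n^3 + 147kn + 44n − 209k^2n − 11k^2 + 23k − 28k^3 + 6

(n − 4k − 1)(−2n − 6 + 7k)(k + 1 + 8n)
= (−2n^2 − 6n + 7kn + 8kn + 24k − 28k^2 + 2n + 6 − 7k)(k + 1 + 8n)    [distributive law]
= (−2n^2 − 4n + 15kn + 17k − 28k^2 + 6)(k + 1 + 8n)    [combine like terms]
= −2kn^2 − 2n^2 − 16n^3 − 4kn − 4n − 32n^2 + 15k^2n + 15kn + 120kn^2 + 17k^2 + 17k + 136kn − 28k^3 − 28k^2 − 224k^2n + 6k + 6 + 48n    [distributive law]
= 118kn^2 − 34n^2 − 16n^3 + 147kn + 44n − 209k^2n − 11k^2 + 23k − 28k^3 + 6    [combine like terms]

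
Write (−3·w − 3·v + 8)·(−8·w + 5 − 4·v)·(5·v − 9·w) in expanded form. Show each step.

(−3·w − 3·v + 8)·(−8·w + 5 − 4·v)·(5·v − 9·w)
= (24·w^2 − 15·w + 12·v·w + 24·v·w − 15·v + 12·v^2 − 64·w + 40 − 32·v)·(5·v − 9·w)    [distributive law]
= (24·w^2 − 79·w + 36·v·w − 47·v + 12·v^2 + 40)·(5·v − 9·w)    [combine like terms]
= 120·v·w^2 − 216·w^3 − 395·v·w + 711·w^2 + 180·v^2·w − 324·v·w^2 − 235·v^2 + 423·v·w + 60·v^3 − 108·v^2·w + 200·v − 360·w    [distributive law]
= −204·v·w^2 − 216·w^3 + 28·v·w + 711·w^2 + 72·v^2·w − 235·v^2 + 60·v^3 + 200·v − 360·w    [combine like terms]

−204·v·w^2 − 216·w^3 + 28·v·w + 711·w^2 + 72·v^2·w − 235·v^2 + 60·v^3 + 200·v − 360·w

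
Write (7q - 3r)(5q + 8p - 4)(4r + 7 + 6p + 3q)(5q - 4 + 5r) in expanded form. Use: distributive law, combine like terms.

(7q - 3r)(5q + 8p - 4)(4r + 7 + 6p + 3q)(5q - 4 + 5r)
= (35q² + 56pq - 28q - 15qr - 24pr + 12r)(4r + 7 + 6p + 3q)(5q - 4 + 5r)    [distributive law]
= (140q²r + 245q² + 210pq² + 105q³ + 224pqr + 392pq + 336p²q + 168pq² - 112qr - 196q - 168pq - 84q² - 60qr² - 105qr - 90pqr - 45q²r - 96pr² - 168pr - 144p²r - 72pqr + 48r² + 84r + 72pr + 36qr)(5q - 4 + 5r)    [distributive law]
= (95q²r + 161q² + 378pq² + 105q³ + 62pqr + 224pq + 336p²q - 181qr - 196q - 60qr² - 96pr² - 96pr - 144p²r + 48r² + 84r)(5q - 4 + 5r)    [combine like terms]
= 475q³r - 380q²r + 475q²r² + 805q³ - 644q² + 805q²r + 1890pq³ - 1512pq² + 1890pq²r + 525q⁴ - 420q³ + 525q³r + 310pq²r - 248pqr + 310pqr² + 1120pq² - 896pq + 1120pqr + 1680p²q² - 1344p²q + 1680p²qr - 905q²r + 724qr - 905qr² - 980q² + 784q - 980qr - 300q²r² + 240qr² - 300qr³ - 480pqr² + 384pr² - 480pr³ - 480pqr + 384pr - 480pr² - 720p²qr + 576p²r - 720p²r² + 240qr² - 192r² + 240r³ + 420qr - 336r + 420r²    [distributive law]
= 1000q³r - 480q²r + 175q²r² + 385q³ - 1624q² + 1890pq³ - 392pq² + 2200pq²r + 525q⁴ + 392pqr - 170pqr² - 896pq + 1680p²q² - 1344p²q + 960p²qr + 164qr - 425qr² + 784q - 300qr³ - 96pr² - 480pr³ + 384pr + 576p²r - 720p²r² + 228r² + 240r³ - 336r    [combine like terms]

1000q³r - 480q²r + 175q²r² + 385q³ - 1624q² + 1890pq³ - 392pq² + 2200pq²r + 525q⁴ + 392pqr - 170pqr² - 896pq + 1680p²q² - 1344p²q + 960p²qr + 164qr - 425qr² + 784q - 300qr³ - 96pr² - 480pr³ + 384pr + 576p²r - 720p²r² + 228r² + 240r³ - 336r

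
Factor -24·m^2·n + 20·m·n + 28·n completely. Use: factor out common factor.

-24·m^2·n + 20·m·n + 28·n
= 4(-6·m^2·n + 5·m·n + 7·n)    [factor out 4]
= 4·n(-6·m^2 + 5·m + 7)    [factor out n]

4·n(-6·m^2 + 5·m + 7)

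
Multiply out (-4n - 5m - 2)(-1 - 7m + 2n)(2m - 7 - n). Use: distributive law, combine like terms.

m²n - 145mn - 34mn² + 56n² + 8n³ - 207m² - 129m + 70m³ - 14 - 2n

(-4n - 5m - 2)(-1 - 7m + 2n)(2m - 7 - n)
= (4n + 28mn - 8n² + 5m + 35m² - 10mn + 2 + 14m - 4n)(2m - 7 - n)    [distributive law]
= (18mn - 8n² + 19m + 35m² + 2)(2m - 7 - n)    [combine like terms]
= 36m²n - 126mn - 18mn² - 16mn² + 56n² + 8n³ + 38m² - 133m - 19mn + 70m³ - 245m² - 35m²n + 4m - 14 - 2n    [distributive law]
= m²n - 145mn - 34mn² + 56n² + 8n³ - 207m² - 129m + 70m³ - 14 - 2n    [combine like terms]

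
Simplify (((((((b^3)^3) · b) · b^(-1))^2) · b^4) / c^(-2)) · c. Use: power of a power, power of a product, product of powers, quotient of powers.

b^22c^3

(((((((b^3)^3) · b) · b^(-1))^2) · b^4) / c^(-2)) · c
= (((((((b^3)^3) · b)^2) · ((b^(-1))^2)) · b^4) / c^(-2)) · c    [power of a product]
= (((((((b^3)^3)^2) · (b^2)) · ((b^(-1))^2)) · b^4) / c^(-2)) · c    [power of a product]
= ((((((b^3)^6) · (b^2)) · ((b^(-1))^2)) · b^4) / c^(-2)) · c    [power of a power]
= ((((b^18 · (b^2)) · ((b^(-1))^2)) · b^4) / c^(-2)) · c    [power of a power]
= (((b^20 · ((b^(-1))^2)) · b^4) / c^(-2)) · c    [product of powers]
= (((b^20 · b^(-2)) · b^4) / c^(-2)) · c    [power of a power]
= ((b^18 · b^4) / c^(-2)) · c    [product of powers]
= (b^22 / c^(-2)) · c    [product of powers]
= b^22c^3    [quotient of powers]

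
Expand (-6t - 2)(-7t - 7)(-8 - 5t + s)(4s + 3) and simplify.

(-6t - 2)(-7t - 7)(-8 - 5t + s)(4s + 3)
= (42t^2 + 42t + 14t + 14)(-8 - 5t + s)(4s + 3)    [distributive law]
= (42t^2 + 56t + 14)(-8 - 5t + s)(4s + 3)    [combine like terms]
= (-336t^2 - 210t^3 + 42st^2 - 448t - 280t^2 + 56st - 112 - 70t + 14s)(4s + 3)    [distributive law]
= (-616t^2 - 210t^3 + 42st^2 - 518t + 56st - 112 + 14s)(4s + 3)    [combine like terms]
= -2464st^2 - 1848t^2 - 840st^3 - 630t^3 + 168s^2t^2 + 126st^2 - 2072st - 1554t + 224s^2t + 168st - 448s - 336 + 56s^2 + 42s    [distributive law]
= -2338st^2 - 1848t^2 - 840st^3 - 630t^3 + 168s^2t^2 - 1904st - 1554t + 224s^2t - 406s - 336 + 56s^2    [combine like terms]

-2338st^2 - 1848t^2 - 840st^3 - 630t^3 + 168s^2t^2 - 1904st - 1554t + 224s^2t - 406s - 336 + 56s^2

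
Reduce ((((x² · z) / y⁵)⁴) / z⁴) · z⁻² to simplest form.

x⁸y⁻²⁰z⁻²

((((x² · z) / y⁵)⁴) / z⁴) · z⁻²
= ((((x² · z)⁴) / ((y⁵)⁴)) / z⁴) · z⁻²    [power of a quotient]
= (((((x²)⁴) · (z⁴)) / ((y⁵)⁴)) / z⁴) · z⁻²    [power of a product]
= (((x⁸ · (z⁴)) / ((y⁵)⁴)) / z⁴) · z⁻²    [power of a power]
= (((x⁸ · z⁴) / y²⁰) / z⁴) · z⁻²    [power of a power]
= x⁸y⁻²⁰z⁻²    [quotient of powers; product of powers]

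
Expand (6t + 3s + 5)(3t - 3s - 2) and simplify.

18t^2 - 9st + 3t - 9s^2 - 21s - 10

(6t + 3s + 5)(3t - 3s - 2)
= 18t^2 - 18st - 12t + 9st - 9s^2 - 6s + 15t - 15s - 10    [distributive law]
= 18t^2 - 9st + 3t - 9s^2 - 21s - 10    [combine like terms]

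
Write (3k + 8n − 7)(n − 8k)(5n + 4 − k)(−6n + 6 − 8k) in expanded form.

(3k + 8n − 7)(n − 8k)(5n + 4 − k)(−6n + 6 − 8k)
= (3kn − 24k^2 + 8n^2 − 64kn − 7n + 56k)(5n + 4 − k)(−6n + 6 − 8k)    [distributive law]
= (−61kn − 24k^2 + 8n^2 − 7n + 56k)(5n + 4 − k)(−6n + 6 − 8k)    [combine like terms]
= (−305kn^2 − 244kn + 61k^2n − 120k^2n − 96k^2 + 24k^3 + 40n^3 + 32n^2 − 8kn^2 − 35n^2 − 28n + 7kn + 280kn + 224k − 56k^2)(−6n + 6 − 8k)    [distributive law]
= (−313kn^2 + 43kn − 59k^2n − 152k^2 + 24k^3 + 40n^3 − 3n^2 − 28n + 224k)(−6n + 6 − 8k)    [combine like terms]
= 1878kn^3 − 1878kn^2 + 2504k^2n^2 − 258kn^2 + 258kn − 344k^2n + 354k^2n^2 − 354k^2n + 472k^3n + 912k^2n − 912k^2 + 1216k^3 − 144k^3n + 144k^3 − 192k^4 − 240n^4 + 240n^3 − 320kn^3 + 18n^3 − 18n^2 + 24kn^2 + 168n^2 − 168n + 224kn − 1344kn + 1344k − 1792k^2    [distributive law]
= 1558kn^3 − 2112kn^2 + 2858k^2n^2 − 862kn + 214k^2n + 328k^3n − 2704k^2 + 1360k^3 − 192k^4 − 240n^4 + 258n^3 + 150n^2 − 168n + 1344k    [combine like terms]

1558kn^3 − 2112kn^2 + 2858k^2n^2 − 862kn + 214k^2n + 328k^3n − 2704k^2 + 1360k^3 − 192k^4 − 240n^4 + 258n^3 + 150n^2 − 168n + 1344k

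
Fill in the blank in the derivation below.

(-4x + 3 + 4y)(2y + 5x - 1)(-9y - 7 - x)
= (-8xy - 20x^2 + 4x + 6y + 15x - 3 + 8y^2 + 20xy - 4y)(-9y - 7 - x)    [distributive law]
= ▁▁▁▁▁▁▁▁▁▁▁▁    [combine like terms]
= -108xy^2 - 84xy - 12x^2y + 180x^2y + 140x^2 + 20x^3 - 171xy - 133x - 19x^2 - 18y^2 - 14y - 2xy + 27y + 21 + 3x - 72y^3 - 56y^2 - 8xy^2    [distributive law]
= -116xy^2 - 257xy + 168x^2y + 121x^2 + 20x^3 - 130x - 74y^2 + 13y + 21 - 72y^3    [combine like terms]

Applying combine like terms to the line above:

(12xy - 20x^2 + 19x + 2y - 3 + 8y^2)(-9y - 7 - x)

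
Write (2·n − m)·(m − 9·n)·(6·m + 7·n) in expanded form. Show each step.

(2·n − m)·(m − 9·n)·(6·m + 7·n)
= (2·m·n − 18·n² − m² + 9·m·n)·(6·m + 7·n)    [distributive law]
= (11·m·n − 18·n² − m²)·(6·m + 7·n)    [combine like terms]
= 66·m²·n + 77·m·n² − 108·m·n² − 126·n³ − 6·m³ − 7·m²·n    [distributive law]
= 59·m²·n − 31·m·n² − 126·n³ − 6·m³    [combine like terms]

59·m²·n − 31·m·n² − 126·n³ − 6·m³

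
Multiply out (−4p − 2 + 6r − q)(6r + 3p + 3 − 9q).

−6pr − 12p^2 − 18p + 33pq + 6r − 6 + 15q + 36r^2 − 60qr + 9q^2

(−4p − 2 + 6r − q)(6r + 3p + 3 − 9q)
= −24pr − 12p^2 − 12p + 36pq − 12r − 6p − 6 + 18q + 36r^2 + 18pr + 18r − 54qr − 6qr − 3pq − 3q + 9q^2    [distributive law]
= −6pr − 12p^2 − 18p + 33pq + 6r − 6 + 15q + 36r^2 − 60qr + 9q^2    [combine like terms]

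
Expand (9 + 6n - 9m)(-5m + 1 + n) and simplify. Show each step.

-54m + 9 + 15n - 39mn + 6n^2 + 45m^2

(9 + 6n - 9m)(-5m + 1 + n)
= -45m + 9 + 9n - 30mn + 6n + 6n^2 + 45m^2 - 9m - 9mn    [distributive law]
= -54m + 9 + 15n - 39mn + 6n^2 + 45m^2    [combine like terms]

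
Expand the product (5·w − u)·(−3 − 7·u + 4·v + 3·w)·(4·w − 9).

(5·w − u)·(−3 − 7·u + 4·v + 3·w)·(4·w − 9)
= (−15·w − 35·u·w + 20·v·w + 15·w^2 + 3·u + 7·u^2 − 4·u·v − 3·u·w)·(4·w − 9)    [distributive law]
= (−15·w − 38·u·w + 20·v·w + 15·w^2 + 3·u + 7·u^2 − 4·u·v)·(4·w − 9)    [combine like terms]
= −60·w^2 + 135·w − 152·u·w^2 + 342·u·w + 80·v·w^2 − 180·v·w + 60·w^3 − 135·w^2 + 12·u·w − 27·u + 28·u^2·w − 63·u^2 − 16·u·v·w + 36·u·v    [distributive law]
= −195·w^2 + 135·w − 152·u·w^2 + 354·u·w + 80·v·w^2 − 180·v·w + 60·w^3 − 27·u + 28·u^2·w − 63·u^2 − 16·u·v·w + 36·u·v    [combine like terms]

−195·w^2 + 135·w − 152·u·w^2 + 354·u·w + 80·v·w^2 − 180·v·w + 60·w^3 − 27·u + 28·u^2·w − 63·u^2 − 16·u·v·w + 36·u·v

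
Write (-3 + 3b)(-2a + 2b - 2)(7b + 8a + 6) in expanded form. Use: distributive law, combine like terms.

-90ab + 48a^2 + 84a - 48b^2 - 30b + 36 + 6ab^2 - 48a^2b + 42b^3

(-3 + 3b)(-2a + 2b - 2)(7b + 8a + 6)
= (6a - 6b + 6 - 6ab + 6b^2 - 6b)(7b + 8a + 6)    [distributive law]
= (6a - 12b + 6 - 6ab + 6b^2)(7b + 8a + 6)    [combine like terms]
= 42ab + 48a^2 + 36a - 84b^2 - 96ab - 72b + 42b + 48a + 36 - 42ab^2 - 48a^2b - 36ab + 42b^3 + 48ab^2 + 36b^2    [distributive law]
= -90ab + 48a^2 + 84a - 48b^2 - 30b + 36 + 6ab^2 - 48a^2b + 42b^3    [combine like terms]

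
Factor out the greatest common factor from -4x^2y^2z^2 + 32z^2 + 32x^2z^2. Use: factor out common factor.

-4x^2y^2z^2 + 32z^2 + 32x^2z^2
= 4(-x^2y^2z^2 + 8z^2 + 8x^2z^2)    [factor out 4]
= 4z^2(-x^2y^2 + 8 + 8x^2)    [factor out z^2]

4z^2(-x^2y^2 + 8 + 8x^2)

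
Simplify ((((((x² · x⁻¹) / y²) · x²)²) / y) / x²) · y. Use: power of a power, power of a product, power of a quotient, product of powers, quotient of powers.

((((((x² · x⁻¹) / y²) · x²)²) / y) / x²) · y
= ((((((x² · x⁻¹) / y²)²) · ((x²)²)) / y) / x²) · y    [power of a product]
= ((((((x² · x⁻¹)²) / ((y²)²)) · ((x²)²)) / y) / x²) · y    [power of a quotient]
= (((((((x²)²) · ((x⁻¹)²)) / ((y²)²)) · ((x²)²)) / y) / x²) · y    [power of a product]
= (((((x⁴ · ((x⁻¹)²)) / ((y²)²)) · ((x²)²)) / y) / x²) · y    [power of a power]
= (((((x⁴ · x⁻²) / ((y²)²)) · ((x²)²)) / y) / x²) · y    [power of a power]
= ((((x² / ((y²)²)) · ((x²)²)) / y) / x²) · y    [product of powers]
= ((((x² / y⁴) · ((x²)²)) / y) / x²) · y    [power of a power]
= ((((x² / y⁴) · x⁴) / y) / x²) · y    [power of a power]
= x⁴·y⁻⁴    [quotient of powers; product of powers]

x⁴·y⁻⁴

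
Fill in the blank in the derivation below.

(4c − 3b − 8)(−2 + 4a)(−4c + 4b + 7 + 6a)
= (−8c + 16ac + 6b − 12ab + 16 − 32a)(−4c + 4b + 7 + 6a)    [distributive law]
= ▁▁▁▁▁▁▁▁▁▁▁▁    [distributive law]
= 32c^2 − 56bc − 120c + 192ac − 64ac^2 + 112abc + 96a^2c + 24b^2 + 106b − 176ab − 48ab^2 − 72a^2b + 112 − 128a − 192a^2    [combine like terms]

After distributive law, the bracketed line is:

32c^2 − 32bc − 56c − 48ac − 64ac^2 + 64abc + 112ac + 96a^2c − 24bc + 24b^2 + 42b + 36ab + 48abc − 48ab^2 − 84ab − 72a^2b − 64c + 64b + 112 + 96a + 128ac − 128ab − 224a − 192a^2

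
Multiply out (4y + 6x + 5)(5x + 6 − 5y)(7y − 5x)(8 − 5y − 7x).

−1871xy² + 830xy³ − 1510x²y² + 581x²y − 1070x³y − 1106y² − 1085y³ + 2736xy + 700y⁴ + 935x³ + 1050x⁴ − 1390x² + 1680y − 1200x

(4y + 6x + 5)(5x + 6 − 5y)(7y − 5x)(8 − 5y − 7x)
= (20xy + 24y − 20y² + 30x² + 36x − 30xy + 25x + 30 − 25y)(7y − 5x)(8 − 5y − 7x)    [distributive law]
= (−10xy − y − 20y² + 30x² + 61x + 30)(7y − 5x)(8 − 5y − 7x)    [combine like terms]
= (−70xy² + 50x²y − 7y² + 5xy − 140y³ + 100xy² + 210x²y − 150x³ + 427xy − 305x² + 210y − 150x)(8 − 5y − 7x)    [distributive law]
= (30xy² + 260x²y − 7y² + 432xy − 140y³ − 150x³ − 305x² + 210y − 150x)(8 − 5y − 7x)    [combine like terms]
= 240xy² − 150xy³ − 210x²y² + 2080x²y − 1300x²y² − 1820x³y − 56y² + 35y³ + 49xy² + 3456xy − 2160xy² − 3024x²y − 1120y³ + 700y⁴ + 980xy³ − 1200x³ + 750x³y + 1050x⁴ − 2440x² + 1525x²y + 2135x³ + 1680y − 1050y² − 1470xy − 1200x + 750xy + 1050x²    [distributive law]
= −1871xy² + 830xy³ − 1510x²y² + 581x²y − 1070x³y − 1106y² − 1085y³ + 2736xy + 700y⁴ + 935x³ + 1050x⁴ − 1390x² + 1680y − 1200x    [combine like terms]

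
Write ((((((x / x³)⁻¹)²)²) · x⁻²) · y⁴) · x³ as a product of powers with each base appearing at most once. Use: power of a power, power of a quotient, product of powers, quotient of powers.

((((((x / x³)⁻¹)²)²) · x⁻²) · y⁴) · x³
= (((((x / x³)⁻¹)⁴) · x⁻²) · y⁴) · x³    [power of a power]
= ((((x / x³)⁻⁴) · x⁻²) · y⁴) · x³    [power of a power]
= ((((x⁻⁴) / ((x³)⁻⁴)) · x⁻²) · y⁴) · x³    [power of a quotient]
= (((x⁻⁴ / x⁻¹²) · x⁻²) · y⁴) · x³    [power of a power]
= ((x⁸ · x⁻²) · y⁴) · x³    [quotient of powers]
= (x⁶ · y⁴) · x³    [product of powers]
= x⁹y⁴    [product of powers]

x⁹y⁴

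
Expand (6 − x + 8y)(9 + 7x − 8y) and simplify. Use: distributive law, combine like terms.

54 + 33x + 24y − 7x^2 + 64xy − 64y^2

(6 − x + 8y)(9 + 7x − 8y)
= 54 + 42x − 48y − 9x − 7x^2 + 8xy + 72y + 56xy − 64y^2    [distributive law]
= 54 + 33x + 24y − 7x^2 + 64xy − 64y^2    [combine like terms]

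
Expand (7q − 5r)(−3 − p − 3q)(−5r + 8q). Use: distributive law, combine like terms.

(7q − 5r)(−3 − p − 3q)(−5r + 8q)
= (−21q − 7pq − 21q^2 + 15r + 5pr + 15qr)(−5r + 8q)    [distributive law]
= 105qr − 168q^2 + 35pqr − 56pq^2 + 105q^2r − 168q^3 − 75r^2 + 120qr − 25pr^2 + 40pqr − 75qr^2 + 120q^2r    [distributive law]
= 225qr − 168q^2 + 75pqr − 56pq^2 + 225q^2r − 168q^3 − 75r^2 − 25pr^2 − 75qr^2    [combine like terms]

225qr − 168q^2 + 75pqr − 56pq^2 + 225q^2r − 168q^3 − 75r^2 − 25pr^2 − 75qr^2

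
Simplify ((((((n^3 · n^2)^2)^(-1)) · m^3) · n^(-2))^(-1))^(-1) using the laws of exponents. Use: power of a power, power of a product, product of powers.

m^3n^(-12)

((((((n^3 · n^2)^2)^(-1)) · m^3) · n^(-2))^(-1))^(-1)
= (((((n^3 · n^2)^2)^(-1)) · m^3) · n^(-2))^1    [power of a power]
= (((((n^3 · n^2)^2)^(-1)) · m^3)^1) · ((n^(-2))^1)    [power of a product]
= (((((n^3 · n^2)^2)^(-1))^1) · ((m^3)^1)) · ((n^(-2))^1)    [power of a product]
= ((((n^3 · n^2)^2)^(-1)) · ((m^3)^1)) · ((n^(-2))^1)    [power of a power]
= (((n^3 · n^2)^(-2)) · ((m^3)^1)) · ((n^(-2))^1)    [power of a power]
= ((((n^3)^(-2)) · ((n^2)^(-2))) · ((m^3)^1)) · ((n^(-2))^1)    [power of a product]
= ((n^(-6) · ((n^2)^(-2))) · ((m^3)^1)) · ((n^(-2))^1)    [power of a power]
= ((n^(-6) · n^(-4)) · ((m^3)^1)) · ((n^(-2))^1)    [power of a power]
= (n^(-10) · ((m^3)^1)) · ((n^(-2))^1)    [product of powers]
= (n^(-10) · m^3) · ((n^(-2))^1)    [power of a power]
= (n^(-10) · m^3) · n^(-2)    [power of a power]
= m^3n^(-12)    [product of powers]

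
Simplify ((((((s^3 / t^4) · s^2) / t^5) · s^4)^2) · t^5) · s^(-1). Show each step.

((((((s^3 / t^4) · s^2) / t^5) · s^4)^2) · t^5) · s^(-1)
= ((((((s^3 / t^4) · s^2) / t^5)^2) · ((s^4)^2)) · t^5) · s^(-1)    [power of a product]
= ((((((s^3 / t^4) · s^2)^2) / ((t^5)^2)) · ((s^4)^2)) · t^5) · s^(-1)    [power of a quotient]
= ((((((s^3 / t^4)^2) · ((s^2)^2)) / ((t^5)^2)) · ((s^4)^2)) · t^5) · s^(-1)    [power of a product]
= (((((((s^3)^2) / ((t^4)^2)) · ((s^2)^2)) / ((t^5)^2)) · ((s^4)^2)) · t^5) · s^(-1)    [power of a quotient]
= (((((s^6 / ((t^4)^2)) · ((s^2)^2)) / ((t^5)^2)) · ((s^4)^2)) · t^5) · s^(-1)    [power of a power]
= (((((s^6 / t^8) · ((s^2)^2)) / ((t^5)^2)) · ((s^4)^2)) · t^5) · s^(-1)    [power of a power]
= (((((s^6 / t^8) · s^4) / ((t^5)^2)) · ((s^4)^2)) · t^5) · s^(-1)    [power of a power]
= (((((s^6 / t^8) · s^4) / t^10) · ((s^4)^2)) · t^5) · s^(-1)    [power of a power]
= (((((s^6 / t^8) · s^4) / t^10) · s^8) · t^5) · s^(-1)    [power of a power]
= s^17t^(-13)    [quotient of powers; product of powers]

s^17t^(-13)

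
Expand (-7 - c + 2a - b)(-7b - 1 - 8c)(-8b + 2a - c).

(-7 - c + 2a - b)(-7b - 1 - 8c)(-8b + 2a - c)
= (49b + 7 + 56c + 7bc + c + 8c^2 - 14ab - 2a - 16ac + 7b^2 + b + 8bc)(-8b + 2a - c)    [distributive law]
= (50b + 7 + 57c + 15bc + 8c^2 - 14ab - 2a - 16ac + 7b^2)(-8b + 2a - c)    [combine like terms]
= -400b^2 + 100ab - 50bc - 56b + 14a - 7c - 456bc + 114ac - 57c^2 - 120b^2c + 30abc - 15bc^2 - 64bc^2 + 16ac^2 - 8c^3 + 112ab^2 - 28a^2b + 14abc + 16ab - 4a^2 + 2ac + 128abc - 32a^2c + 16ac^2 - 56b^3 + 14ab^2 - 7b^2c    [distributive law]
= -400b^2 + 116ab - 506bc - 56b + 14a - 7c + 116ac - 57c^2 - 127b^2c + 172abc - 79bc^2 + 32ac^2 - 8c^3 + 126ab^2 - 28a^2b - 4a^2 - 32a^2c - 56b^3    [combine like terms]

-400b^2 + 116ab - 506bc - 56b + 14a - 7c + 116ac - 57c^2 - 127b^2c + 172abc - 79bc^2 + 32ac^2 - 8c^3 + 126ab^2 - 28a^2b - 4a^2 - 32a^2c - 56b^3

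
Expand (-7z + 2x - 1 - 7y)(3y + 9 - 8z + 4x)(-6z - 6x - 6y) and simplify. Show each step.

-546yz^2 + 186xyz - 84y^2z + 330z^2 + 246xz + 726yz - 336z^3 - 72xz^2 + 216x^2z + 84x^2y + 258xy^2 - 84x^2 + 312xy - 48x^3 + 396y^2 + 54z + 54x + 54y + 126y^3

(-7z + 2x - 1 - 7y)(3y + 9 - 8z + 4x)(-6z - 6x - 6y)
= (-21yz - 63z + 56z^2 - 28xz + 6xy + 18x - 16xz + 8x^2 - 3y - 9 + 8z - 4x - 21y^2 - 63y + 56yz - 28xy)(-6z - 6x - 6y)    [distributive law]
= (35yz - 55z + 56z^2 - 44xz - 22xy + 14x + 8x^2 - 66y - 9 - 21y^2)(-6z - 6x - 6y)    [combine like terms]
= -210yz^2 - 210xyz - 210y^2z + 330z^2 + 330xz + 330yz - 336z^3 - 336xz^2 - 336yz^2 + 264xz^2 + 264x^2z + 264xyz + 132xyz + 132x^2y + 132xy^2 - 84xz - 84x^2 - 84xy - 48x^2z - 48x^3 - 48x^2y + 396yz + 396xy + 396y^2 + 54z + 54x + 54y + 126y^2z + 126xy^2 + 126y^3    [distributive law]
= -546yz^2 + 186xyz - 84y^2z + 330z^2 + 246xz + 726yz - 336z^3 - 72xz^2 + 216x^2z + 84x^2y + 258xy^2 - 84x^2 + 312xy - 48x^3 + 396y^2 + 54z + 54x + 54y + 126y^3    [combine like terms]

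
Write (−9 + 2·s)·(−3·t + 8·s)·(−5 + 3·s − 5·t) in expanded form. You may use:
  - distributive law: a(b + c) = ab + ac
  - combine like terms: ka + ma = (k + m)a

(−9 + 2·s)·(−3·t + 8·s)·(−5 + 3·s − 5·t)
= (27·t − 72·s − 6·s·t + 16·s²)·(−5 + 3·s − 5·t)    [distributive law]
= −135·t + 81·s·t − 135·t² + 360·s − 216·s² + 360·s·t + 30·s·t − 18·s²·t + 30·s·t² − 80·s² + 48·s³ − 80·s²·t    [distributive law]
= −135·t + 471·s·t − 135·t² + 360·s − 296·s² − 98·s²·t + 30·s·t² + 48·s³    [combine like terms]

−135·t + 471·s·t − 135·t² + 360·s − 296·s² − 98·s²·t + 30·s·t² + 48·s³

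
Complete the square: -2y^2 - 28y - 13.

-2(y + 7)^2 + 85

-2y^2 - 28y - 13
= -2(y^2 + 14y) - 13    [factor out -2 from the y-terms]
= -2(y^2 + 14y + 49 - 49) - 13    [add and subtract 49 inside the bracket]
= -2(y + 7)^2 + 98 - 13    [perfect-square identity]
= -2(y + 7)^2 + 85    [combine constants]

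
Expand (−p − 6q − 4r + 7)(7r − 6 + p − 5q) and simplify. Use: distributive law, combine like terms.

−11pr + 13p − p^2 − pq − 22qr + q + 30q^2 − 28r^2 + 73r − 42

(−p − 6q − 4r + 7)(7r − 6 + p − 5q)
= −7pr + 6p − p^2 + 5pq − 42qr + 36q − 6pq + 30q^2 − 28r^2 + 24r − 4pr + 20qr + 49r − 42 + 7p − 35q    [distributive law]
= −11pr + 13p − p^2 − pq − 22qr + q + 30q^2 − 28r^2 + 73r − 42    [combine like terms]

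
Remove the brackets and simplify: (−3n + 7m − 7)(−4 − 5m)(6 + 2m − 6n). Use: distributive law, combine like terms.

−96n + 72mn − 72n² + 240m²n − 90mn² + 98m − 196m² − 70m³ + 168

(−3n + 7m − 7)(−4 − 5m)(6 + 2m − 6n)
= (12n + 15mn − 28m − 35m² + 28 + 35m)(6 + 2m − 6n)    [distributive law]
= (12n + 15mn + 7m − 35m² + 28)(6 + 2m − 6n)    [combine like terms]
= 72n + 24mn − 72n² + 90mn + 30m²n − 90mn² + 42m + 14m² − 42mn − 210m² − 70m³ + 210m²n + 168 + 56m − 168n    [distributive law]
= −96n + 72mn − 72n² + 240m²n − 90mn² + 98m − 196m² − 70m³ + 168    [combine like terms]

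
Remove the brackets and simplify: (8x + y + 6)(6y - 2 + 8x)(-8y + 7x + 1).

-406xy^2 - 120x^2y + 38xy + 288x^2 - 52x + 448x^3 - 48y^3 - 266y^2 + 130y - 12

(8x + y + 6)(6y - 2 + 8x)(-8y + 7x + 1)
= (48xy - 16x + 64x^2 + 6y^2 - 2y + 8xy + 36y - 12 + 48x)(-8y + 7x + 1)    [distributive law]
= (56xy + 32x + 64x^2 + 6y^2 + 34y - 12)(-8y + 7x + 1)    [combine like terms]
= -448xy^2 + 392x^2y + 56xy - 256xy + 224x^2 + 32x - 512x^2y + 448x^3 + 64x^2 - 48y^3 + 42xy^2 + 6y^2 - 272y^2 + 238xy + 34y + 96y - 84x - 12    [distributive law]
= -406xy^2 - 120x^2y + 38xy + 288x^2 - 52x + 448x^3 - 48y^3 - 266y^2 + 130y - 12    [combine like terms]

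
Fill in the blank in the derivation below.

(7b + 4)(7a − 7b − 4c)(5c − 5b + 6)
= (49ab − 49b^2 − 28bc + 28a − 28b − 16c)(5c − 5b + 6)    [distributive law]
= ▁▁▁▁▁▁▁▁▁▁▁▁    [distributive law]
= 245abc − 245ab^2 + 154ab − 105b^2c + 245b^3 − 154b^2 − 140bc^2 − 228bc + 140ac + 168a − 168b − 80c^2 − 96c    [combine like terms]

By distributive law:

245abc − 245ab^2 + 294ab − 245b^2c + 245b^3 − 294b^2 − 140bc^2 + 140b^2c − 168bc + 140ac − 140ab + 168a − 140bc + 140b^2 − 168b − 80c^2 + 80bc − 96c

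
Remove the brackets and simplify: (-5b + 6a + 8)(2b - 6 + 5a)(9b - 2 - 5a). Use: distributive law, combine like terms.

-90b^3 + 434b^2 - 67ab^2 - 524b - 168ab + 335a^2b + 232a - 80a^2 - 150a^3 + 96

(-5b + 6a + 8)(2b - 6 + 5a)(9b - 2 - 5a)
= (-10b^2 + 30b - 25ab + 12ab - 36a + 30a^2 + 16b - 48 + 40a)(9b - 2 - 5a)    [distributive law]
= (-10b^2 + 46b - 13ab + 4a + 30a^2 - 48)(9b - 2 - 5a)    [combine like terms]
= -90b^3 + 20b^2 + 50ab^2 + 414b^2 - 92b - 230ab - 117ab^2 + 26ab + 65a^2b + 36ab - 8a - 20a^2 + 270a^2b - 60a^2 - 150a^3 - 432b + 96 + 240a    [distributive law]
= -90b^3 + 434b^2 - 67ab^2 - 524b - 168ab + 335a^2b + 232a - 80a^2 - 150a^3 + 96    [combine like terms]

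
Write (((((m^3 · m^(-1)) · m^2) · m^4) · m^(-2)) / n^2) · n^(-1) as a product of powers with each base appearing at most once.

m^6n^(-3)

(((((m^3 · m^(-1)) · m^2) · m^4) · m^(-2)) / n^2) · n^(-1)
= ((((m^2 · m^2) · m^4) · m^(-2)) / n^2) · n^(-1)    [product of powers]
= (((m^4 · m^4) · m^(-2)) / n^2) · n^(-1)    [product of powers]
= ((m^8 · m^(-2)) / n^2) · n^(-1)    [product of powers]
= (m^6 / n^2) · n^(-1)    [product of powers]
= m^6n^(-3)    [quotient of powers]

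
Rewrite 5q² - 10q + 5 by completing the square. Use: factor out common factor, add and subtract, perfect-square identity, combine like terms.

5(q - 1)²

5q² - 10q + 5
= 5(q² - 2q) + 5    [factor out 5 from the q-terms]
= 5(q² - 2q + 1 - 1) + 5    [add and subtract 1 inside the bracket]
= 5(q - 1)² - 5 + 5    [perfect-square identity]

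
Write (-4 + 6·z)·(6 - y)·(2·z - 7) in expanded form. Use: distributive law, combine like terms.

(-4 + 6·z)·(6 - y)·(2·z - 7)
= (-24 + 4·y + 36·z - 6·y·z)·(2·z - 7)    [distributive law]
= -48·z + 168 + 8·y·z - 28·y + 72·z^2 - 252·z - 12·y·z^2 + 42·y·z    [distributive law]
= -300·z + 168 + 50·y·z - 28·y + 72·z^2 - 12·y·z^2    [combine like terms]

-300·z + 168 + 50·y·z - 28·y + 72·z^2 - 12·y·z^2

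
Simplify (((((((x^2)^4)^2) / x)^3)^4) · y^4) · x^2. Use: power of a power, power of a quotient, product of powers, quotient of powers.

(((((((x^2)^4)^2) / x)^3)^4) · y^4) · x^2
= ((((((x^2)^4)^2) / x)^12) · y^4) · x^2    [power of a power]
= ((((((x^2)^4)^2)^12) / (x^12)) · y^4) · x^2    [power of a quotient]
= (((((x^2)^4)^24) / (x^12)) · y^4) · x^2    [power of a power]
= ((((x^2)^96) / (x^12)) · y^4) · x^2    [power of a power]
= ((x^192 / (x^12)) · y^4) · x^2    [power of a power]
= (x^180 · y^4) · x^2    [quotient of powers]
= x^182y^4    [product of powers]

x^182y^4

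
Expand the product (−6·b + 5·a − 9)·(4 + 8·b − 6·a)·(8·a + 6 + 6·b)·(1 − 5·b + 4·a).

(−6·b + 5·a − 9)·(4 + 8·b − 6·a)·(8·a + 6 + 6·b)·(1 − 5·b + 4·a)
= (−24·b − 48·b^2 + 36·a·b + 20·a + 40·a·b − 30·a^2 − 36 − 72·b + 54·a)·(8·a + 6 + 6·b)·(1 − 5·b + 4·a)    [distributive law]
= (−96·b − 48·b^2 + 76·a·b + 74·a − 30·a^2 − 36)·(8·a + 6 + 6·b)·(1 − 5·b + 4·a)    [combine like terms]
= (−768·a·b − 576·b − 576·b^2 − 384·a·b^2 − 288·b^2 − 288·b^3 + 608·a^2·b + 456·a·b + 456·a·b^2 + 592·a^2 + 444·a + 444·a·b − 240·a^3 − 180·a^2 − 180·a^2·b − 288·a − 216 − 216·b)·(1 − 5·b + 4·a)    [distributive law]
= (132·a·b − 792·b − 864·b^2 + 72·a·b^2 − 288·b^3 + 428·a^2·b + 412·a^2 + 156·a − 240·a^3 − 216)·(1 − 5·b + 4·a)    [combine like terms]
= 132·a·b − 660·a·b^2 + 528·a^2·b − 792·b + 3960·b^2 − 3168·a·b − 864·b^2 + 4320·b^3 − 3456·a·b^2 + 72·a·b^2 − 360·a·b^3 + 288·a^2·b^2 − 288·b^3 + 1440·b^4 − 1152·a·b^3 + 428·a^2·b − 2140·a^2·b^2 + 1712·a^3·b + 412·a^2 − 2060·a^2·b + 1648·a^3 + 156·a − 780·a·b + 624·a^2 − 240·a^3 + 1200·a^3·b − 960·a^4 − 216 + 1080·b − 864·a    [distributive law]
= −3816·a·b − 4044·a·b^2 − 1104·a^2·b + 288·b + 3096·b^2 + 4032·b^3 − 1512·a·b^3 − 1852·a^2·b^2 + 1440·b^4 + 2912·a^3·b + 1036·a^2 + 1408·a^3 − 708·a − 960·a^4 − 216    [combine like terms]

−3816·a·b − 4044·a·b^2 − 1104·a^2·b + 288·b + 3096·b^2 + 4032·b^3 − 1512·a·b^3 − 1852·a^2·b^2 + 1440·b^4 + 2912·a^3·b + 1036·a^2 + 1408·a^3 − 708·a − 960·a^4 − 216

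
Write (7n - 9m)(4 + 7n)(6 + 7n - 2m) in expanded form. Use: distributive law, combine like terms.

168n + 490n^2 - 686mn + 343n^3 - 539mn^2 - 216m + 72m^2 + 126m^2n

(7n - 9m)(4 + 7n)(6 + 7n - 2m)
= (28n + 49n^2 - 36m - 63mn)(6 + 7n - 2m)    [distributive law]
= 168n + 196n^2 - 56mn + 294n^2 + 343n^3 - 98mn^2 - 216m - 252mn + 72m^2 - 378mn - 441mn^2 + 126m^2n    [distributive law]
= 168n + 490n^2 - 686mn + 343n^3 - 539mn^2 - 216m + 72m^2 + 126m^2n    [combine like terms]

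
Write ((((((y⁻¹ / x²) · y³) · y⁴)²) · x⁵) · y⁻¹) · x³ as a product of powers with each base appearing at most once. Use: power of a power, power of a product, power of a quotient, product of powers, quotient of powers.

x⁴·y¹¹

((((((y⁻¹ / x²) · y³) · y⁴)²) · x⁵) · y⁻¹) · x³
= ((((((y⁻¹ / x²) · y³)²) · ((y⁴)²)) · x⁵) · y⁻¹) · x³    [power of a product]
= ((((((y⁻¹ / x²)²) · ((y³)²)) · ((y⁴)²)) · x⁵) · y⁻¹) · x³    [power of a product]
= (((((((y⁻¹)²) / ((x²)²)) · ((y³)²)) · ((y⁴)²)) · x⁵) · y⁻¹) · x³    [power of a quotient]
= (((((y⁻² / ((x²)²)) · ((y³)²)) · ((y⁴)²)) · x⁵) · y⁻¹) · x³    [power of a power]
= (((((y⁻² / x⁴) · ((y³)²)) · ((y⁴)²)) · x⁵) · y⁻¹) · x³    [power of a power]
= (((((y⁻² / x⁴) · y⁶) · ((y⁴)²)) · x⁵) · y⁻¹) · x³    [power of a power]
= (((((y⁻² / x⁴) · y⁶) · y⁸) · x⁵) · y⁻¹) · x³    [power of a power]
= x⁴·y¹¹    [quotient of powers; product of powers]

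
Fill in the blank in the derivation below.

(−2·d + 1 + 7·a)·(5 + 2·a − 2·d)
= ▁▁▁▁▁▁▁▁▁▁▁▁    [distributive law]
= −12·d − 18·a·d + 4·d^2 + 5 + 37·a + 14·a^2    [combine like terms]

By distributive law:

−10·d − 4·a·d + 4·d^2 + 5 + 2·a − 2·d + 35·a + 14·a^2 − 14·a·d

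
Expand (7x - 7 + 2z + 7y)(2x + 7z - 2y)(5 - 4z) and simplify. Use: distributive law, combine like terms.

70x^2 - 56x^2z + 321xz - 212xz^2 - 70x - 245z + 266z^2 + 70y + 169yz - 56z^3 - 180yz^2 - 70y^2 + 56y^2z

(7x - 7 + 2z + 7y)(2x + 7z - 2y)(5 - 4z)
= (14x^2 + 49xz - 14xy - 14x - 49z + 14y + 4xz + 14z^2 - 4yz + 14xy + 49yz - 14y^2)(5 - 4z)    [distributive law]
= (14x^2 + 53xz - 14x - 49z + 14y + 14z^2 + 45yz - 14y^2)(5 - 4z)    [combine like terms]
= 70x^2 - 56x^2z + 265xz - 212xz^2 - 70x + 56xz - 245z + 196z^2 + 70y - 56yz + 70z^2 - 56z^3 + 225yz - 180yz^2 - 70y^2 + 56y^2z    [distributive law]
= 70x^2 - 56x^2z + 321xz - 212xz^2 - 70x - 245z + 266z^2 + 70y + 169yz - 56z^3 - 180yz^2 - 70y^2 + 56y^2z    [combine like terms]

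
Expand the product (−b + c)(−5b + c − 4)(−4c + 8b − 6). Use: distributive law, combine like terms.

−68b²c + 40b³ + 2b² + 32bc² − 12bc − 24b − 4c³ + 10c² + 24c

(−b + c)(−5b + c − 4)(−4c + 8b − 6)
= (5b² − bc + 4b − 5bc + c² − 4c)(−4c + 8b − 6)    [distributive law]
= (5b² − 6bc + 4b + c² − 4c)(−4c + 8b − 6)    [combine like terms]
= −20b²c + 40b³ − 30b² + 24bc² − 48b²c + 36bc − 16bc + 32b² − 24b − 4c³ + 8bc² − 6c² + 16c² − 32bc + 24c    [distributive law]
= −68b²c + 40b³ + 2b² + 32bc² − 12bc − 24b − 4c³ + 10c² + 24c    [combine like terms]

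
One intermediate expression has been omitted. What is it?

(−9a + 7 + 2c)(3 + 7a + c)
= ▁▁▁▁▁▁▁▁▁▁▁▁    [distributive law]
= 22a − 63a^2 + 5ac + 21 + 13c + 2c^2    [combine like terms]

Applying distributive law to the line above:

−27a − 63a^2 − 9ac + 21 + 49a + 7c + 6c + 14ac + 2c^2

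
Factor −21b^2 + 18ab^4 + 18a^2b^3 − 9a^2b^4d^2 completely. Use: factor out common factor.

3b^2(−7 + 6ab^2 + 6a^2b − 3a^2b^2d^2)

−21b^2 + 18ab^4 + 18a^2b^3 − 9a^2b^4d^2
= 3(−7b^2 + 6ab^4 + 6a^2b^3 − 3a^2b^4d^2)    [factor out 3]
= 3b^2(−7 + 6ab^2 + 6a^2b − 3a^2b^2d^2)    [factor out b^2]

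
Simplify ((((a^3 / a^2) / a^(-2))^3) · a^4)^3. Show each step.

a^39

((((a^3 / a^2) / a^(-2))^3) · a^4)^3
= ((((a^3 / a^2) / a^(-2))^3)^3) · ((a^4)^3)    [power of a product]
= (((a^3 / a^2) / a^(-2))^9) · ((a^4)^3)    [power of a power]
= (((a^3 / a^2)^9) / ((a^(-2))^9)) · ((a^4)^3)    [power of a quotient]
= ((((a^3)^9) / ((a^2)^9)) / ((a^(-2))^9)) · ((a^4)^3)    [power of a quotient]
= ((a^27 / ((a^2)^9)) / ((a^(-2))^9)) · ((a^4)^3)    [power of a power]
= ((a^27 / a^18) / ((a^(-2))^9)) · ((a^4)^3)    [power of a power]
= (a^9 / ((a^(-2))^9)) · ((a^4)^3)    [quotient of powers]
= (a^9 / a^(-18)) · ((a^4)^3)    [power of a power]
= a^27 · ((a^4)^3)    [quotient of powers]
= a^27 · a^12    [power of a power]
= a^39    [product of powers]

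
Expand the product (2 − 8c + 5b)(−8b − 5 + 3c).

(2 − 8c + 5b)(−8b − 5 + 3c)
= −16b − 10 + 6c + 64bc + 40c − 24c^2 − 40b^2 − 25b + 15bc    [distributive law]
= −41b − 10 + 46c + 79bc − 24c^2 − 40b^2    [combine like terms]

−41b − 10 + 46c + 79bc − 24c^2 − 40b^2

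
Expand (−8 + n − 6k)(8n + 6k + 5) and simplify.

−59n − 78k − 40 + 8n^2 − 42kn − 36k^2

(−8 + n − 6k)(8n + 6k + 5)
= −64n − 48k − 40 + 8n^2 + 6kn + 5n − 48kn − 36k^2 − 30k    [distributive law]
= −59n − 78k − 40 + 8n^2 − 42kn − 36k^2    [combine like terms]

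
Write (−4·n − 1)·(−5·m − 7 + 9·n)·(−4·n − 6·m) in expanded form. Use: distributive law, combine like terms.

136·m·n^2 − 120·m^2·n − 76·n^2 − 134·m·n + 144·n^3 − 30·m^2 − 28·n − 42·m

(−4·n − 1)·(−5·m − 7 + 9·n)·(−4·n − 6·m)
= (20·m·n + 28·n − 36·n^2 + 5·m + 7 − 9·n)·(−4·n − 6·m)    [distributive law]
= (20·m·n + 19·n − 36·n^2 + 5·m + 7)·(−4·n − 6·m)    [combine like terms]
= −80·m·n^2 − 120·m^2·n − 76·n^2 − 114·m·n + 144·n^3 + 216·m·n^2 − 20·m·n − 30·m^2 − 28·n − 42·m    [distributive law]
= 136·m·n^2 − 120·m^2·n − 76·n^2 − 134·m·n + 144·n^3 − 30·m^2 − 28·n − 42·m    [combine like terms]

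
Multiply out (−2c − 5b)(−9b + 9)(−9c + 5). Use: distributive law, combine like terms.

−162bc^2 + 495bc + 162c^2 − 90c − 405b^2c + 225b^2 − 225b

(−2c − 5b)(−9b + 9)(−9c + 5)
= (18bc − 18c + 45b^2 − 45b)(−9c + 5)    [distributive law]
= −162bc^2 + 90bc + 162c^2 − 90c − 405b^2c + 225b^2 + 405bc − 225b    [distributive law]
= −162bc^2 + 495bc + 162c^2 − 90c − 405b^2c + 225b^2 − 225b    [combine like terms]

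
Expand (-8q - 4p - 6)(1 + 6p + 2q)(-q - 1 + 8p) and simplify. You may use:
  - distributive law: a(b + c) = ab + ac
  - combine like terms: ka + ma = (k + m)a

36q^2 + 26q - 64pq - 72pq^2 - 424p^2q + 16q^3 - 8p - 296p^2 - 192p^3 + 6

(-8q - 4p - 6)(1 + 6p + 2q)(-q - 1 + 8p)
= (-8q - 48pq - 16q^2 - 4p - 24p^2 - 8pq - 6 - 36p - 12q)(-q - 1 + 8p)    [distributive law]
= (-20q - 56pq - 16q^2 - 40p - 24p^2 - 6)(-q - 1 + 8p)    [combine like terms]
= 20q^2 + 20q - 160pq + 56pq^2 + 56pq - 448p^2q + 16q^3 + 16q^2 - 128pq^2 + 40pq + 40p - 320p^2 + 24p^2q + 24p^2 - 192p^3 + 6q + 6 - 48p    [distributive law]
= 36q^2 + 26q - 64pq - 72pq^2 - 424p^2q + 16q^3 - 8p - 296p^2 - 192p^3 + 6    [combine like terms]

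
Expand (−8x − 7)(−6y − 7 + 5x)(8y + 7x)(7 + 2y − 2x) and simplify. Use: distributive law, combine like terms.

2940xy^2 + 768xy^3 − 736x^2y^2 − 518x^2y − 592x^3y + 3136xy + 343x^2 − 2254x^3 + 560x^4 + 3136y^2 + 672y^3 + 2744y + 2401x

(−8x − 7)(−6y − 7 + 5x)(8y + 7x)(7 + 2y − 2x)
= (48xy + 56x − 40x^2 + 42y + 49 − 35x)(8y + 7x)(7 + 2y − 2x)    [distributive law]
= (48xy + 21x − 40x^2 + 42y + 49)(8y + 7x)(7 + 2y − 2x)    [combine like terms]
= (384xy^2 + 336x^2y + 168xy + 147x^2 − 320x^2y − 280x^3 + 336y^2 + 294xy + 392y + 343x)(7 + 2y − 2x)    [distributive law]
= (384xy^2 + 16x^2y + 462xy + 147x^2 − 280x^3 + 336y^2 + 392y + 343x)(7 + 2y − 2x)    [combine like terms]
= 2688xy^2 + 768xy^3 − 768x^2y^2 + 112x^2y + 32x^2y^2 − 32x^3y + 3234xy + 924xy^2 − 924x^2y + 1029x^2 + 294x^2y − 294x^3 − 1960x^3 − 560x^3y + 560x^4 + 2352y^2 + 672y^3 − 672xy^2 + 2744y + 784y^2 − 784xy + 2401x + 686xy − 686x^2    [distributive law]
= 2940xy^2 + 768xy^3 − 736x^2y^2 − 518x^2y − 592x^3y + 3136xy + 343x^2 − 2254x^3 + 560x^4 + 3136y^2 + 672y^3 + 2744y + 2401x    [combine like terms]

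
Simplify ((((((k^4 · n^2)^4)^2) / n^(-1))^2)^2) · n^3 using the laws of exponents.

k^128n^71

((((((k^4 · n^2)^4)^2) / n^(-1))^2)^2) · n^3
= (((((k^4 · n^2)^4)^2) / n^(-1))^4) · n^3    [power of a power]
= (((((k^4 · n^2)^4)^2)^4) / ((n^(-1))^4)) · n^3    [power of a quotient]
= ((((k^4 · n^2)^4)^8) / ((n^(-1))^4)) · n^3    [power of a power]
= (((k^4 · n^2)^32) / ((n^(-1))^4)) · n^3    [power of a power]
= ((((k^4)^32) · ((n^2)^32)) / ((n^(-1))^4)) · n^3    [power of a product]
= ((k^128 · ((n^2)^32)) / ((n^(-1))^4)) · n^3    [power of a power]
= ((k^128 · n^64) / ((n^(-1))^4)) · n^3    [power of a power]
= ((k^128 · n^64) / n^(-4)) · n^3    [power of a power]
= k^128n^71    [quotient of powers; product of powers]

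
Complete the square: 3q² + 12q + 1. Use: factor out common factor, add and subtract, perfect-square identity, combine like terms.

3(q + 2)² − 11

3q² + 12q + 1
= 3(q² + 4q) + 1    [factor out 3 from the q-terms]
= 3(q² + 4q + 4 − 4) + 1    [add and subtract 4 inside the bracket]
= 3(q + 2)² − 12 + 1    [perfect-square identity]
= 3(q + 2)² − 11    [combine constants]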